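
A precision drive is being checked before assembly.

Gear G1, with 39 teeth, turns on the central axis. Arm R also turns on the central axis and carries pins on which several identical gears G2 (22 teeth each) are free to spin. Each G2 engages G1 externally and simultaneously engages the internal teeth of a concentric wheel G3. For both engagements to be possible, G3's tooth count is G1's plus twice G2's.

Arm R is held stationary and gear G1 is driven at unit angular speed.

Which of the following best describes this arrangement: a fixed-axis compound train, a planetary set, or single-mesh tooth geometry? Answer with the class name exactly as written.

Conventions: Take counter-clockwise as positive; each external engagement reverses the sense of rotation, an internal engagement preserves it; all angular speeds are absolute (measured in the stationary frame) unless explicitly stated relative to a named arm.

planetary set

class = planetary set [G3 = 39+2·22 = 83; Willis about the carrier]
classification: planetary set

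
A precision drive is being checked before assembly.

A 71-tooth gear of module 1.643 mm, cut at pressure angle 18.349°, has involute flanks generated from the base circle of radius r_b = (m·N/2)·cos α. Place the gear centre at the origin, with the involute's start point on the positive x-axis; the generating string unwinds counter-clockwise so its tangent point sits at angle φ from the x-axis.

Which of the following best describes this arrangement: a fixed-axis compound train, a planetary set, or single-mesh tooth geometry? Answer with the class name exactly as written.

recognized (one wheel, involute flank): single-mesh tooth geometry, m = 1.643, N = 71
classification: single-mesh tooth geometry

single-mesh tooth geometry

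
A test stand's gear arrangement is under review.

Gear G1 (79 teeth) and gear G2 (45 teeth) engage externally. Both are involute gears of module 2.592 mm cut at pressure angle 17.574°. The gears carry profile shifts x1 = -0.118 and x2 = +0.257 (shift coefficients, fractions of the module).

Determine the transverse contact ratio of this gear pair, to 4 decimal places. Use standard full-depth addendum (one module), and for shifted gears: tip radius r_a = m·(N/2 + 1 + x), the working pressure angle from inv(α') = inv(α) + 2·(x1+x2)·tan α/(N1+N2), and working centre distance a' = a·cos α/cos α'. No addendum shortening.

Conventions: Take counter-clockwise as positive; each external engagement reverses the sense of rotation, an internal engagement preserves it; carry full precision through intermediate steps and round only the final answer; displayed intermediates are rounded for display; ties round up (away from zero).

single-mesh involute tooth geometry (79T engaging 45T at module 2.592)
base radii: r_b1 = 97.605512, r_b2 = 55.598076
tip radii: r_a1 = 104.670144, r_a2 = 61.578144
inv(α') = inv(17.574°) + 2·(-0.118+0.257)·tan α/(79+45) = 0.01070521  ⇒  α' = 17.96998°
a' = a·cos α / cos α' = 160.7040·cos 17.574°/cos 17.96998° = 161.060386
action lengths: √(r_a1²−r_b1²) = 37.802158, √(r_a2²−r_b2²) = 26.471149
base pitch p_b = π·m·cos α = 7.762956
CR = (37.802158 + 26.471149 − 161.060386·sin 17.96998°)/7.762956 = 1.878560
contact ratio ≈ 1.8786

1.8786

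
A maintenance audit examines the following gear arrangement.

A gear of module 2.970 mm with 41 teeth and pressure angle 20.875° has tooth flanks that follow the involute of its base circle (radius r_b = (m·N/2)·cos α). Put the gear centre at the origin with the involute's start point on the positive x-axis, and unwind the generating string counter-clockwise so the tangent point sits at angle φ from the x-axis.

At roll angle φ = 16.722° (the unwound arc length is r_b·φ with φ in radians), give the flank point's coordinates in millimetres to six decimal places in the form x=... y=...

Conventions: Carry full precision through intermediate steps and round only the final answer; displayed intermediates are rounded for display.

single-mesh involute tooth geometry (41T wheel at module 2.970)
pitch radius r_p = m·N/2 = 2.970·41/2 = 60.885000
base radius r_b = r_p·cos α = 60.885000·cos 20.875° = 56.888511
roll angle φ = 16.722° = 0.29185396 rad
x = r_b·(cos φ + φ·sin φ) = 59.260007
y = r_b·(sin φ − φ·cos φ) = 0.467408

x=59.260007 y=0.467408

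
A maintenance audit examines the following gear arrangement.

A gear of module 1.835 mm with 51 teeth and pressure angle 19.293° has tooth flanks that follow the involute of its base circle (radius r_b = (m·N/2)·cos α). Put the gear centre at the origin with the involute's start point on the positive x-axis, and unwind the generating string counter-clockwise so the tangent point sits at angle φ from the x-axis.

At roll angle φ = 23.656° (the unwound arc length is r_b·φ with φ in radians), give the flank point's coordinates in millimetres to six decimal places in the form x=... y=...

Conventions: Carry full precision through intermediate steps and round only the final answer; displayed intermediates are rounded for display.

x=47.770073 y=1.018565

topology: single-mesh involute geometry — m = 1.835, N = 51
pitch radius r_p = m·N/2 = 1.835·51/2 = 46.792500
base radius r_b = r_p·cos α = 46.792500·cos 19.293° = 44.164695
roll angle φ = 23.656° = 0.41287509 rad
x = r_b·(cos φ + φ·sin φ) = 47.770073
y = r_b·(sin φ − φ·cos φ) = 1.018565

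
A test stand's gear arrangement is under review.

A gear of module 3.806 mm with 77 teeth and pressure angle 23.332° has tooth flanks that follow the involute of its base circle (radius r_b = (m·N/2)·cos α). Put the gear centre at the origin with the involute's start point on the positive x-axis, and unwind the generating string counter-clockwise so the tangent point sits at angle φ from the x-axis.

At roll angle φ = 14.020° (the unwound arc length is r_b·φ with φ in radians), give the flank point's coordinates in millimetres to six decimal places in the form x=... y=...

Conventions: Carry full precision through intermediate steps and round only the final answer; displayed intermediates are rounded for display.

x=138.516472 y=0.653177

class = single-mesh tooth geometry [base-circle involute, m = 3.806, 77T]
pitch radius r_p = m·N/2 = 3.806·77/2 = 146.531000
base radius r_b = r_p·cos α = 146.531000·cos 23.332° = 134.548475
roll angle φ = 14.020° = 0.24469516 rad
x = r_b·(cos φ + φ·sin φ) = 138.516472
y = r_b·(sin φ − φ·cos φ) = 0.653177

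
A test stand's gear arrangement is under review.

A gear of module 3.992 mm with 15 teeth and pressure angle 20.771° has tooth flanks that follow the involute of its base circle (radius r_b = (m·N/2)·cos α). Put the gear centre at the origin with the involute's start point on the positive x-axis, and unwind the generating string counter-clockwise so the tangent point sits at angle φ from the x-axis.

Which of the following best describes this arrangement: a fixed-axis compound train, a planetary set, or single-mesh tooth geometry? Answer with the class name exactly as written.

single-mesh tooth geometry

class = single-mesh tooth geometry [base-circle involute, m = 3.992, 15T]
classification: single-mesh tooth geometry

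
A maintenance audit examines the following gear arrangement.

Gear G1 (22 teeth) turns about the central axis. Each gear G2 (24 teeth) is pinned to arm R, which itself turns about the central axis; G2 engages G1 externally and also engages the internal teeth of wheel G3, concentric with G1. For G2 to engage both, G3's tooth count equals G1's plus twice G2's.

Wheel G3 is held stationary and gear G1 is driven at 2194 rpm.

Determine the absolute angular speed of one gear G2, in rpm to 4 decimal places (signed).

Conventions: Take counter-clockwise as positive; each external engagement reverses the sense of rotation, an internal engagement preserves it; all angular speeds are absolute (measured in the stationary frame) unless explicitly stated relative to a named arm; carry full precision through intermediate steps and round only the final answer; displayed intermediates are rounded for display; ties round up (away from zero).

planetary set (22T centre, 24T on arm, 70T internal) — Willis relation
normalise by the input: solve with ω_sun = 1, then scale by 2194 rpm
ring teeth: 22 + 2·24 = 70
22(ω_sun−ω_arm) = −70(ω_ring−ω_arm),  ω_ring = 0, ω_sun = 1
22(1−ω_arm) = −70(0−ω_arm)  ⇒  92·ω_arm = 22  ⇒  ω_arm = 11/46
sun–planet mesh: 22·(1−11/46) = −24·(ω_p−ω_arm)  ⇒  ω_p−ω_arm = -385/552
ω_p = 11/46 − 385/552 = -11/24
scale: ω_p = -11/24 × 2194 rpm = -1005.5833 rpm

-1005.5833 rpm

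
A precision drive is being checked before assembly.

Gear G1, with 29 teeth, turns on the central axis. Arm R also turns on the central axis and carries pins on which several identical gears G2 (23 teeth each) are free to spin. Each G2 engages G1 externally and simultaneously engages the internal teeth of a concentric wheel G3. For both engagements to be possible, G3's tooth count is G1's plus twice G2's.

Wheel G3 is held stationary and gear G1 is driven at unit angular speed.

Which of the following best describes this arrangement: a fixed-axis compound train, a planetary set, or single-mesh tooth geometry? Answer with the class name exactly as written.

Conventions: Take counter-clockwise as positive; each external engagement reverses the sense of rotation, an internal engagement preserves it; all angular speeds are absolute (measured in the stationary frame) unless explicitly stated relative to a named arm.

planetary set (29T centre, 23T on arm, 75T internal) — Willis relation
classification: planetary set

planetary set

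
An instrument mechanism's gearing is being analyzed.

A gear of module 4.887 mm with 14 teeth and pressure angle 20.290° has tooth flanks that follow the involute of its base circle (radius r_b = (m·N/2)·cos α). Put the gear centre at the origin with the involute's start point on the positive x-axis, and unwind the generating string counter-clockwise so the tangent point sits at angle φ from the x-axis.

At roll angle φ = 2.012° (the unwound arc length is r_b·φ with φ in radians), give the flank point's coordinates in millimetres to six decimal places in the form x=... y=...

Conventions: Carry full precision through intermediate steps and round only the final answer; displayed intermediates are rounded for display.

x=32.106091 y=0.000463

recognized (one wheel, involute flank): single-mesh tooth geometry, m = 4.887, N = 14
pitch radius r_p = m·N/2 = 4.887·14/2 = 34.209000
base radius r_b = r_p·cos α = 34.209000·cos 20.290° = 32.086313
roll angle φ = 2.012° = 0.03511602 rad
x = r_b·(cos φ + φ·sin φ) = 32.106091
y = r_b·(sin φ − φ·cos φ) = 0.000463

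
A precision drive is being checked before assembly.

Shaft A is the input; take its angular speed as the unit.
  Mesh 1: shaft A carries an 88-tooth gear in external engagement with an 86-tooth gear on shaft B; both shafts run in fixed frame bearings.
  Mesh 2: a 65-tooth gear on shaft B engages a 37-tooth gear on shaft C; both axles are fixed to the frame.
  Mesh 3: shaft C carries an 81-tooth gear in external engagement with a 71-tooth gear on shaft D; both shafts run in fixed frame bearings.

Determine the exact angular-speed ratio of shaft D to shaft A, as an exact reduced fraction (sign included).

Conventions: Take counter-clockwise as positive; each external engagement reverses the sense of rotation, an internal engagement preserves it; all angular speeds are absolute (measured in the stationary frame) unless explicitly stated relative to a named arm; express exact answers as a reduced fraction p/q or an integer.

class = fixed-axis compound train [3 meshes; 3 ratios multiply, 3 sense flips]
mesh 1 [88T→86T]: running ratio 44/43, sense −
mesh 2 [65T→37T]: running ratio 2860/1591, sense +
mesh 3 [81T→71T]: running ratio 231660/112961, sense −
ω_out/ω_in = -231660/112961

-231660/112961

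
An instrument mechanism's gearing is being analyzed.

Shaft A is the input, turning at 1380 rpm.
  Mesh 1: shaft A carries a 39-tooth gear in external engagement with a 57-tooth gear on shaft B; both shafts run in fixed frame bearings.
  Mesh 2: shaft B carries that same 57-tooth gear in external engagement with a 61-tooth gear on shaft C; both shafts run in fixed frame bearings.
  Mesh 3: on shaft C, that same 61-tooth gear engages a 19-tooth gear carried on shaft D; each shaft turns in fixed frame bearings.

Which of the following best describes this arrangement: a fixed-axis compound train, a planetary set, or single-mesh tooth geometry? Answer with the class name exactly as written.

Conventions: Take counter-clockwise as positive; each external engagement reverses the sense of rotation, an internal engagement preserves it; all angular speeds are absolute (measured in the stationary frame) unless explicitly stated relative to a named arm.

recognized (4 fixed axles, 3 meshes): fixed-axis compound train
classification: fixed-axis compound train

fixed-axis compound train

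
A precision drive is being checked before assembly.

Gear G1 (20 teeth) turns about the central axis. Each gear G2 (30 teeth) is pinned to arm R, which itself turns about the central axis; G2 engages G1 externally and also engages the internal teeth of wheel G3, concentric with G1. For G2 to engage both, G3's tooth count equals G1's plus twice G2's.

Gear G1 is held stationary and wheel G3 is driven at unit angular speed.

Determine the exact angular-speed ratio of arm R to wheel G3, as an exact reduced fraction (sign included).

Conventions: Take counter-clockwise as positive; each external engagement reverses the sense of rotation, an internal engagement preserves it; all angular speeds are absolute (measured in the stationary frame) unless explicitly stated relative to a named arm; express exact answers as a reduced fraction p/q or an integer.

4/5

topology: planetary set — G1 20T / G2 30T / G3 80T, arm = carrier (Willis)
ring teeth: 20 + 2·30 = 80
20(ω_sun−ω_arm) = −80(ω_ring−ω_arm),  ω_sun = 0, ω_ring = 1
20(0−ω_arm) = −80(1−ω_arm)  ⇒  100·ω_arm = 80  ⇒  ω_arm = 4/5
ω_out/ω_in = 4/5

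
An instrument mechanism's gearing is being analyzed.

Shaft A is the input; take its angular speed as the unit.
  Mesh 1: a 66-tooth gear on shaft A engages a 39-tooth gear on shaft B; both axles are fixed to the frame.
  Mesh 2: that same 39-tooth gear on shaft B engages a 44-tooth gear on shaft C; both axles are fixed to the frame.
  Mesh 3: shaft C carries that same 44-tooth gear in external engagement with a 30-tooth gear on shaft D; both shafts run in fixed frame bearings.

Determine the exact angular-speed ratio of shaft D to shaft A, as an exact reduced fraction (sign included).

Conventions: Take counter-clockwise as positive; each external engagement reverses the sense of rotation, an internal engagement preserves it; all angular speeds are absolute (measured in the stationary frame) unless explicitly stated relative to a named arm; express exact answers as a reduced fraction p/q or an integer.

class = fixed-axis compound train [3 meshes; 3 ratios multiply, 3 sense flips]
mesh 1 [66T→39T]: running ratio 22/13, sense −
mesh 2 [39T→44T]: running ratio 3/2, sense +
mesh 3 [44T→30T]: running ratio 11/5, sense −
ω_out/ω_in = -11/5

-11/5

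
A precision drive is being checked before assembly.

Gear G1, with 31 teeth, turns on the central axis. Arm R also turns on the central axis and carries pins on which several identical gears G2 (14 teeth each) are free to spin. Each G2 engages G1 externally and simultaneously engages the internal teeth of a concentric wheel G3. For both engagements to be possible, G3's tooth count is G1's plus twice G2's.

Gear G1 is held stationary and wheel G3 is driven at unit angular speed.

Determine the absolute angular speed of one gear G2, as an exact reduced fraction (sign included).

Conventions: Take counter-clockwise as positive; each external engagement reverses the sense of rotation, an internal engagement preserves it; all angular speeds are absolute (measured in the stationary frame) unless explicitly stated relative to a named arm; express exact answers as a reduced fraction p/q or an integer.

planetary set (31T centre, 14T on arm, 59T internal) — Willis relation
ring teeth: 31 + 2·14 = 59
31(ω_sun−ω_arm) = −59(ω_ring−ω_arm),  ω_sun = 0, ω_ring = 1
31(0−ω_arm) = −59(1−ω_arm)  ⇒  90·ω_arm = 59  ⇒  ω_arm = 59/90
sun–planet mesh: 31·(0−59/90) = −14·(ω_p−ω_arm)  ⇒  ω_p−ω_arm = 1829/1260
ω_p = 59/90 + 1829/1260 = 59/28
exact speed ratio = 59/28

59/28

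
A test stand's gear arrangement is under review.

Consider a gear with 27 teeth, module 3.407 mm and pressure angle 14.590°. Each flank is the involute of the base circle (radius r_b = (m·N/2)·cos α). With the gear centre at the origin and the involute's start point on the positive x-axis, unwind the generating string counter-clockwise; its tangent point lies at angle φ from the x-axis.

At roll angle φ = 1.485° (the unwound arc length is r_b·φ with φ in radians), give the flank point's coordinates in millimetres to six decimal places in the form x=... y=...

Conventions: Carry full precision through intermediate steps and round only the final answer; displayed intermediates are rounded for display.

single-mesh involute tooth geometry (27T wheel at module 3.407)
pitch radius r_p = m·N/2 = 3.407·27/2 = 45.994500
base radius r_b = r_p·cos α = 45.994500·cos 14.590° = 44.511322
roll angle φ = 1.485° = 0.02591814 rad
x = r_b·(cos φ + φ·sin φ) = 44.526270
y = r_b·(sin φ − φ·cos φ) = 0.000258

x=44.526270 y=0.000258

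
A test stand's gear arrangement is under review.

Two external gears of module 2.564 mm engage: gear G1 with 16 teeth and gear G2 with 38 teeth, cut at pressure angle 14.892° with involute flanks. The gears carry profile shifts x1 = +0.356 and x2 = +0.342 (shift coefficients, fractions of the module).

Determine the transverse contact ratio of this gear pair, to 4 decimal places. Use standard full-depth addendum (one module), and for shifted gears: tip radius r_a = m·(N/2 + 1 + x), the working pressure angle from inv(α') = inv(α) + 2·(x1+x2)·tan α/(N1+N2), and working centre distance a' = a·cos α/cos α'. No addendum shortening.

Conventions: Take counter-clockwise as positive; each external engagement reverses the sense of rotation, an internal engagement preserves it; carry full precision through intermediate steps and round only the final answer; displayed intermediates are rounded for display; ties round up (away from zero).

1.6455

topology: single-mesh involute geometry — m = 2.564, 16T/38T pair
base radii: r_b1 = 19.823042, r_b2 = 47.079726
tip radii: r_a1 = 23.988784, r_a2 = 52.156888
inv(α') = inv(14.892°) + 2·(+0.356+0.342)·tan α/(16+38) = 0.01289027  ⇒  α' = 19.08427°
a' = a·cos α / cos α' = 69.2280·cos 14.892°/cos 19.08427° = 70.793680
action lengths: √(r_a1²−r_b1²) = 13.509580, √(r_a2²−r_b2²) = 22.446389
base pitch p_b = π·m·cos α = 7.784491
CR = (13.509580 + 22.446389 − 70.793680·sin 19.08427°)/7.784491 = 1.645500
contact ratio ≈ 1.6455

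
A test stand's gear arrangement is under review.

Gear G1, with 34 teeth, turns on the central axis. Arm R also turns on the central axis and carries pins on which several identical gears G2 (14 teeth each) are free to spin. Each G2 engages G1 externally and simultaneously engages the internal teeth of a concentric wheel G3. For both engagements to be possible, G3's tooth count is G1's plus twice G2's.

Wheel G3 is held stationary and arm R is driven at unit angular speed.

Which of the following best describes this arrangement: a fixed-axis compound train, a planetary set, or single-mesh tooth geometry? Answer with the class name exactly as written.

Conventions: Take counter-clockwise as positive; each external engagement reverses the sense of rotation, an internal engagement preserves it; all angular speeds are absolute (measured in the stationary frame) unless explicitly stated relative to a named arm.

class = planetary set [G3 = 34+2·14 = 62; Willis about the carrier]
classification: planetary set

planetary set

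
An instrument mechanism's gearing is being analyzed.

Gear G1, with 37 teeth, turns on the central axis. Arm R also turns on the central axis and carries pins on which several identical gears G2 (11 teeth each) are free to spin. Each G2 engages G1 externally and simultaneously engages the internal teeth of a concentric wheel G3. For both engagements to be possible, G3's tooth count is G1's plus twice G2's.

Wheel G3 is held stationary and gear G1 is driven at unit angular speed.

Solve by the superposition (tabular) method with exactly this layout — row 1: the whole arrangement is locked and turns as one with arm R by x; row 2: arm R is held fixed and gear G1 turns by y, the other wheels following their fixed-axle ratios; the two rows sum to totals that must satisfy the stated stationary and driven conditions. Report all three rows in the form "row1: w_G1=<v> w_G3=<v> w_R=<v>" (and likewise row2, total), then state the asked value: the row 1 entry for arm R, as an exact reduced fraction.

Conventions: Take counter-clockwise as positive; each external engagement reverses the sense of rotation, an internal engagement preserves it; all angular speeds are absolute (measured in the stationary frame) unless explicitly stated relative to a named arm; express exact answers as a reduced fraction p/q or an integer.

row1: w_G1=37/96 w_G3=37/96 w_R=37/96
row2: w_G1=59/96 w_G3=-37/96 w_R=0
total: w_G1=1 w_G3=0 w_R=37/96
asked value: 37/96

topology: planetary set — G1 37T / G2 11T / G3 59T, arm = carrier (Willis)
row 1 (train locked, turned with arm): all members turn x
superposition row 2 [arm held]: sun y, ring −(37/59)·y, arm 0
boundary: total ω_ring = x − (37/59)·y = 0 and total ω_sun = x + y = 1  ⇒  y = 59/96, x = 37/96
row 2 ring = −(37/59)·59/96 = -37/96
totals (row 1 + row 2): sun 37/96 + 59/96 = 1, ring 37/96 + (-37/96) = 0, arm 37/96 + 0 = 37/96
asked cell (row1, arm) = 37/96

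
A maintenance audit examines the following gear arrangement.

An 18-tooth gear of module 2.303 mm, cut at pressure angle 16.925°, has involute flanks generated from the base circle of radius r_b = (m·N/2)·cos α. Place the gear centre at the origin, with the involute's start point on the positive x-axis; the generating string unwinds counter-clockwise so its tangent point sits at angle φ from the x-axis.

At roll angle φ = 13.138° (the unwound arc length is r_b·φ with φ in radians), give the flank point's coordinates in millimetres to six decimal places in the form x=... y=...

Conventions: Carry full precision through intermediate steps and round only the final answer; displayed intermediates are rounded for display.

x=20.343714 y=0.079272

class = single-mesh tooth geometry [base-circle involute, m = 2.303, 18T]
pitch radius r_p = m·N/2 = 2.303·18/2 = 20.727000
base radius r_b = r_p·cos α = 20.727000·cos 16.925° = 19.829244
roll angle φ = 13.138° = 0.22930136 rad
x = r_b·(cos φ + φ·sin φ) = 20.343714
y = r_b·(sin φ − φ·cos φ) = 0.079272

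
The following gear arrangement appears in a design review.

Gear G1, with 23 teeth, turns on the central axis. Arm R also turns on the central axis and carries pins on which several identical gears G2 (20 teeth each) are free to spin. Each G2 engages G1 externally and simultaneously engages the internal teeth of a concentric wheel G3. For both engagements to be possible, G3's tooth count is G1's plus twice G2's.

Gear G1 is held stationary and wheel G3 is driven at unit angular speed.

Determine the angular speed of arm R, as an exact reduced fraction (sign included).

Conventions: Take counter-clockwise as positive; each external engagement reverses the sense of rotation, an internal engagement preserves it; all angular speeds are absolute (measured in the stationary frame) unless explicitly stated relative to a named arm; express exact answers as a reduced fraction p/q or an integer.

planetary set (23T centre, 20T on arm, 63T internal) — Willis relation
ring teeth: 23 + 2·20 = 63
23(ω_sun−ω_arm) = −63(ω_ring−ω_arm),  ω_sun = 0, ω_ring = 1
23(0−ω_arm) = −63(1−ω_arm)  ⇒  86·ω_arm = 63  ⇒  ω_arm = 63/86
exact speed ratio = 63/86

63/86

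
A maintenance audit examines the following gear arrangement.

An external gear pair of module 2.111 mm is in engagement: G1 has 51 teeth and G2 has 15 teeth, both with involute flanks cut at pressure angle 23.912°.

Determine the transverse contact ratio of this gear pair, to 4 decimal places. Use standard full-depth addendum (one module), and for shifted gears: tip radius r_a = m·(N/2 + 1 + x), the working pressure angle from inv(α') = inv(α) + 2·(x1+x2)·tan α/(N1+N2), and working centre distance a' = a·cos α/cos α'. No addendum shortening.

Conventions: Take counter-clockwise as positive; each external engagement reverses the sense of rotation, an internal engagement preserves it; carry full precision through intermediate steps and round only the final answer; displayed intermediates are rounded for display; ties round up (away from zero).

1.4802

topology: single-mesh involute geometry — m = 2.111, 51T/15T pair
base radii: r_b1 = 49.210179, r_b2 = 14.473582
tip radii: r_a1 = 55.941500, r_a2 = 17.943500
no profile shift: α' = α, a' = a
action lengths: √(r_a1²−r_b1²) = 26.604694, √(r_a2²−r_b2²) = 10.605877
base pitch p_b = π·m·cos α = 6.062680
CR = (26.604694 + 10.605877 − 69.663000·sin 23.91200°)/6.062680 = 1.480179
contact ratio ≈ 1.4802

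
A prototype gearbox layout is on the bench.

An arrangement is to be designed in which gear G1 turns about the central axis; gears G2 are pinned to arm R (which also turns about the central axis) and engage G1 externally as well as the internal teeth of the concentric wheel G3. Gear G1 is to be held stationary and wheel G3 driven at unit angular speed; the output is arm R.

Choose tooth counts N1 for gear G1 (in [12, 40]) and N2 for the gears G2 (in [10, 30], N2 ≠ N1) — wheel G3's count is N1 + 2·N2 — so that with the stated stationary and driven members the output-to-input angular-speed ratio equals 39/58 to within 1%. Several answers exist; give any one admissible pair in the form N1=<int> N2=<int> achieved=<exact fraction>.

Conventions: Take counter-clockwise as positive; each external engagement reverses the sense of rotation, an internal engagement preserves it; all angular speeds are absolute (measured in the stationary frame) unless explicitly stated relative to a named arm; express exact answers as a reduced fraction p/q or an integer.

N1=19 N2=10 achieved=39/58

topology: planetary set — design target 39/58, arm = carrier (Willis)
Willis with ω_sun = 0: ω_arm/ω_ring = N3/(N1+N3); set equal to 39/58  ⇒  N3/N1 = (39/58)/(1 − 39/58) = 39/19
N3 = N1 + 2·N2  ⇒  N2/N1 = (N3/N1 − 1)/2 = (39/19 − 1)/2 = 10/19
smallest multiple with N1 ≥ 12 and N2 ≥ 10: k = 1  ⇒  N1 = 1·19 = 19, N2 = 1·10 = 10 (N1 ≤ 40, N2 ≤ 30, N2 ≠ N1 ✓), N3 = 19 + 2·10 = 39
check: N3/(N1+N3) with N1 = 19, N3 = 39 gives 39/58; |achieved − target| = 0 ≤ 39/5800 ✓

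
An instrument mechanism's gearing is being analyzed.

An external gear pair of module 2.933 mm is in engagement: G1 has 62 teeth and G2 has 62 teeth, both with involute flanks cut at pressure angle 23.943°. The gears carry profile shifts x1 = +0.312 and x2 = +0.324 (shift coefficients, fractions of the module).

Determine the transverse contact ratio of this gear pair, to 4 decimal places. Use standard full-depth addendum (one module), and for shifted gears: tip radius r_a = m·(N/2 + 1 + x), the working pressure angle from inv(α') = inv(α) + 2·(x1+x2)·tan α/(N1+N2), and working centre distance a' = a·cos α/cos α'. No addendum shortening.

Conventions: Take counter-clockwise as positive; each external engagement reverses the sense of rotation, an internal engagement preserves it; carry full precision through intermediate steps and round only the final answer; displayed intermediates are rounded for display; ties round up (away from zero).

recognized (one external pair, fixed centres): single-mesh tooth geometry, m = 2.933, N1 = 62, N2 = 62
base radii: r_b1 = 83.099043, r_b2 = 83.099043
tip radii: r_a1 = 94.771096, r_a2 = 94.806292
inv(α') = inv(23.943°) + 2·(+0.312+0.324)·tan α/(62+62) = 0.03070795  ⇒  α' = 25.19136°
a' = a·cos α / cos α' = 181.8460·cos 23.943°/cos 25.19136° = 183.666372
action lengths: √(r_a1²−r_b1²) = 45.564346, √(r_a2²−r_b2²) = 45.637506
base pitch p_b = π·m·cos α = 8.421398
CR = (45.564346 + 45.637506 − 183.666372·sin 25.19136°)/8.421398 = 1.546722
contact ratio ≈ 1.5467

1.5467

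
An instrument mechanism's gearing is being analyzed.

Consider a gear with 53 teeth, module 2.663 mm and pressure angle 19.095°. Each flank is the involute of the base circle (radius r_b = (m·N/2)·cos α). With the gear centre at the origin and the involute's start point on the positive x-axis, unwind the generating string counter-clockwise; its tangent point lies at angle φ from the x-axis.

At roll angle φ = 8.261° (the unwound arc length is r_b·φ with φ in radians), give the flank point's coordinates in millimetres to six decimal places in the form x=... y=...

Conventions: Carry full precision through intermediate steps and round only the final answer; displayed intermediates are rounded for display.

single-mesh involute tooth geometry (53T wheel at module 2.663)
pitch radius r_p = m·N/2 = 2.663·53/2 = 70.569500
base radius r_b = r_p·cos α = 70.569500·cos 19.095° = 66.686587
roll angle φ = 8.261° = 0.14418165 rad
x = r_b·(cos φ + φ·sin φ) = 67.376141
y = r_b·(sin φ − φ·cos φ) = 0.066488

x=67.376141 y=0.066488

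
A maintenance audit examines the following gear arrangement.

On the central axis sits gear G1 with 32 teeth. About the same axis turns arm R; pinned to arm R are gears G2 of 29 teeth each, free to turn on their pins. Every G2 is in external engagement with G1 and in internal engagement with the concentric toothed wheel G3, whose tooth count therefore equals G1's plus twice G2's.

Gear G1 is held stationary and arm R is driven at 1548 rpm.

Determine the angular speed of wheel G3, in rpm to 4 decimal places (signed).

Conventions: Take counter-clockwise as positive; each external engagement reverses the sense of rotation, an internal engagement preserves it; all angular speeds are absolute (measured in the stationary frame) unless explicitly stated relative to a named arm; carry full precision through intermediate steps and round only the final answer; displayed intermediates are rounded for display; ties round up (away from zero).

+2098.4000 rpm

planetary set (32T centre, 29T on arm, 90T internal) — Willis relation
normalise by the input: solve with ω_arm = 1, then scale by 1548 rpm
ring teeth: 32 + 2·29 = 90
32(ω_sun−ω_arm) = −90(ω_ring−ω_arm),  ω_sun = 0, ω_arm = 1
ω_ring = 1 − (32/90)(0−1) = 61/45
scale: ω_ring = 61/45 × 1548 rpm = +2098.4000 rpm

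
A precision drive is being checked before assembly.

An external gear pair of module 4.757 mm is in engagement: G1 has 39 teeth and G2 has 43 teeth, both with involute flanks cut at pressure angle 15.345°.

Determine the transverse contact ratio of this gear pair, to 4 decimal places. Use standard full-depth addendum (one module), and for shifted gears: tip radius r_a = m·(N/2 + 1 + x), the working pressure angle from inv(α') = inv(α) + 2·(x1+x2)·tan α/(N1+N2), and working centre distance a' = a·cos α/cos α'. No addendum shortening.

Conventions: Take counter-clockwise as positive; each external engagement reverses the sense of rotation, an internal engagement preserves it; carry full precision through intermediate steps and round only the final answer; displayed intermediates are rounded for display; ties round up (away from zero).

1.9976

single-mesh involute tooth geometry (39T engaging 43T at module 4.757)
base radii: r_b1 = 89.454541, r_b2 = 98.629366
tip radii: r_a1 = 97.518500, r_a2 = 107.032500
no profile shift: α' = α, a' = a
action lengths: √(r_a1²−r_b1²) = 38.829666, √(r_a2²−r_b2²) = 41.571676
base pitch p_b = π·m·cos α = 14.411781
CR = (38.829666 + 41.571676 − 195.037000·sin 15.34500°)/14.411781 = 1.997574
contact ratio ≈ 1.9976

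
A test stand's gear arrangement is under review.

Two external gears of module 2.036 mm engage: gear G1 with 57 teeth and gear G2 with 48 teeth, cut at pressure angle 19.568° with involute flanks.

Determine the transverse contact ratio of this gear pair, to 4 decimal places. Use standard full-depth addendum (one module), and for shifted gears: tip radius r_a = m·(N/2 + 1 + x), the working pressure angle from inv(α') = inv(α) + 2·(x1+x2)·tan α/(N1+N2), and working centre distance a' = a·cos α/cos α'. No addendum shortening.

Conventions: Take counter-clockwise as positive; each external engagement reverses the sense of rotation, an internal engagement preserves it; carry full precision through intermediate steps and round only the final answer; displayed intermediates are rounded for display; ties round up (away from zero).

1.7859

topology: single-mesh involute geometry — m = 2.036, 57T/48T pair
base radii: r_b1 = 54.674688, r_b2 = 46.041843
tip radii: r_a1 = 60.062000, r_a2 = 50.900000
no profile shift: α' = α, a' = a
action lengths: √(r_a1²−r_b1²) = 24.862065, √(r_a2²−r_b2²) = 21.701583
base pitch p_b = π·m·cos α = 6.026863
CR = (24.862065 + 21.701583 − 106.890000·sin 19.56800°)/6.026863 = 1.785917
contact ratio ≈ 1.7859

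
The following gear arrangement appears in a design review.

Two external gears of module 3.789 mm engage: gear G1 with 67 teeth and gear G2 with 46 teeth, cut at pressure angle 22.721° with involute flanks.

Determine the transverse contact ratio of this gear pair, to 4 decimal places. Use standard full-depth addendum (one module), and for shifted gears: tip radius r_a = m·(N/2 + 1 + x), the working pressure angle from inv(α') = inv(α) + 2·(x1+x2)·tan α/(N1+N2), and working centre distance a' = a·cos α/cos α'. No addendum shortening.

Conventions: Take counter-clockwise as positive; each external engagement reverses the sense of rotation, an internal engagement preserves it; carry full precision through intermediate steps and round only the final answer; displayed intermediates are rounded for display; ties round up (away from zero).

class = single-mesh tooth geometry [involute pair 67T × 46T, m = 3.789]
base radii: r_b1 = 117.081182, r_b2 = 80.384095
tip radii: r_a1 = 130.720500, r_a2 = 90.936000
no profile shift: α' = α, a' = a
action lengths: √(r_a1²−r_b1²) = 58.136442, √(r_a2²−r_b2²) = 42.517683
base pitch p_b = π·m·cos α = 10.979743
CR = (58.136442 + 42.517683 − 214.078500·sin 22.72100°)/10.979743 = 1.636428
contact ratio ≈ 1.6364

1.6364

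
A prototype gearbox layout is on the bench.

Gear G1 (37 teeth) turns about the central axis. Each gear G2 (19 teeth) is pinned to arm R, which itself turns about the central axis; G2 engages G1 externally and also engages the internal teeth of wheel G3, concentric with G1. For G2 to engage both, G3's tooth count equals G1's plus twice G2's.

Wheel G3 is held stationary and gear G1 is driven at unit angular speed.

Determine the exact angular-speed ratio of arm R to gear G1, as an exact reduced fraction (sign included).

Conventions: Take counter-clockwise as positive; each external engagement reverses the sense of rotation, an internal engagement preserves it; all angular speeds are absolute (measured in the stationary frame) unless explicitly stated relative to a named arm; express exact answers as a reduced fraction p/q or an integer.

37/112

class = planetary set [G3 = 37+2·19 = 75; Willis about the carrier]
ring teeth: 37 + 2·19 = 75
37(ω_sun−ω_arm) = −75(ω_ring−ω_arm),  ω_ring = 0, ω_sun = 1
37(1−ω_arm) = −75(0−ω_arm)  ⇒  112·ω_arm = 37  ⇒  ω_arm = 37/112
ω_out/ω_in = 37/112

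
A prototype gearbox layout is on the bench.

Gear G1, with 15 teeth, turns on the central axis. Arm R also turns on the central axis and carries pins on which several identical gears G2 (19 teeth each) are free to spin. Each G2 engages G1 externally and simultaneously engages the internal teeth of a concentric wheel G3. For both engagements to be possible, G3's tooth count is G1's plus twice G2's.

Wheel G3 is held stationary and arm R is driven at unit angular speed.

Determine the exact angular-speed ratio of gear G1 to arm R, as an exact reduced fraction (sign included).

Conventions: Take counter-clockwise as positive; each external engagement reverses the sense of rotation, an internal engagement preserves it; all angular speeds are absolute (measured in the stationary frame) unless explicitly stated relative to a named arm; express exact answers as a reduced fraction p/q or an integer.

68/15

topology: planetary set — G1 15T / G2 19T / G3 53T, arm = carrier (Willis)
ring teeth: 15 + 2·19 = 53
15(ω_sun−ω_arm) = −53(ω_ring−ω_arm),  ω_ring = 0, ω_arm = 1
ω_sun = 1 − (53/15)(0−1) = 68/15
ω_out/ω_in = 68/15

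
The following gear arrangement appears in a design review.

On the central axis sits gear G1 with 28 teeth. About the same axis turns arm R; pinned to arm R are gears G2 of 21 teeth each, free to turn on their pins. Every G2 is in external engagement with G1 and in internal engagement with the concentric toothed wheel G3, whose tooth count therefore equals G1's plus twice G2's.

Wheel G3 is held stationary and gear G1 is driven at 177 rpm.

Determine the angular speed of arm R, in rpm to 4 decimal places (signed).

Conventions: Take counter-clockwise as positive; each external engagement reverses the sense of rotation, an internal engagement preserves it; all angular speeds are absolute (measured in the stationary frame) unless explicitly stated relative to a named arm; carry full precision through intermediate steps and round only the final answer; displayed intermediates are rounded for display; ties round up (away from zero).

+50.5714 rpm

class = planetary set [G3 = 28+2·21 = 70; Willis about the carrier]
normalise by the input: solve with ω_sun = 1, then scale by 177 rpm
ring teeth: 28 + 2·21 = 70
28(ω_sun−ω_arm) = −70(ω_ring−ω_arm),  ω_ring = 0, ω_sun = 1
28(1−ω_arm) = −70(0−ω_arm)  ⇒  98·ω_arm = 28  ⇒  ω_arm = 2/7
scale: ω_arm = 2/7 × 177 rpm = +50.5714 rpm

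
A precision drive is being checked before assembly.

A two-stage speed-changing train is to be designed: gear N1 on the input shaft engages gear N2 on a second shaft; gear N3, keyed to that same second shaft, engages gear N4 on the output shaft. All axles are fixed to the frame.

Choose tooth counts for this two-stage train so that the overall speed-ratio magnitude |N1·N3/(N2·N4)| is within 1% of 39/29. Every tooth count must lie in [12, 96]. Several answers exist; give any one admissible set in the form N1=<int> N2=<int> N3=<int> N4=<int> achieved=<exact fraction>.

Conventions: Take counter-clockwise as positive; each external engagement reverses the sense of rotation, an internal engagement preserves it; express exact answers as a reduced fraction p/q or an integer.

N1=12 N2=29 N3=39 N4=12 achieved=39/29

class = fixed-axis compound train [2-stage, 39/29 wanted]
target = 39/29 in lowest terms: an exact hit needs N1·N3 = k·39 and N2·N4 = k·29 for one integer k, every count in [12, 96]; additionally prefer no 1:1 stage (N1 ≠ N2, N3 ≠ N4)
k = 1…11: no 1:1-free in-range split of k·39 and k·29 into factor pairs; take k = 12
k = 12: N1·N3 = 468 = 12·39, N2·N4 = 348 = 29·12
achieved = 12·39/(29·12) = 39/29; |achieved − target| = 0 ≤ 39/2900 ✓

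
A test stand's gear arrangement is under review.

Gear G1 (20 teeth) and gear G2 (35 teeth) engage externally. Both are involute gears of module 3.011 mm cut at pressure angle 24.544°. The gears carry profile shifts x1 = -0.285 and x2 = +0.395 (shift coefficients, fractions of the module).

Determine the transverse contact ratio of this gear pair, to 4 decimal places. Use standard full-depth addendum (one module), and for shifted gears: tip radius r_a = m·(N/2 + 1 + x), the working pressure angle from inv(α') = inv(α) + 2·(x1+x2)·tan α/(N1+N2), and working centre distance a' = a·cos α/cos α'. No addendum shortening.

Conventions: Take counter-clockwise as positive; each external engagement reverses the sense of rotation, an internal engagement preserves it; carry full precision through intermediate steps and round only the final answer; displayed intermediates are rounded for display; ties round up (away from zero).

1.4552

class = single-mesh tooth geometry [involute pair 20T × 35T, m = 3.011]
base radii: r_b1 = 27.389337, r_b2 = 47.931340
tip radii: r_a1 = 32.262865, r_a2 = 56.892845
inv(α') = inv(24.544°) + 2·(-0.285+0.395)·tan α/(20+35) = 0.03010702  ⇒  α' = 25.03464°
a' = a·cos α / cos α' = 82.8025·cos 24.544°/cos 25.03464° = 83.130624
action lengths: √(r_a1²−r_b1²) = 17.050416, √(r_a2²−r_b2²) = 30.649347
base pitch p_b = π·m·cos α = 8.604614
CR = (17.050416 + 30.649347 − 83.130624·sin 25.03464°)/8.604614 = 1.455231
contact ratio ≈ 1.4552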